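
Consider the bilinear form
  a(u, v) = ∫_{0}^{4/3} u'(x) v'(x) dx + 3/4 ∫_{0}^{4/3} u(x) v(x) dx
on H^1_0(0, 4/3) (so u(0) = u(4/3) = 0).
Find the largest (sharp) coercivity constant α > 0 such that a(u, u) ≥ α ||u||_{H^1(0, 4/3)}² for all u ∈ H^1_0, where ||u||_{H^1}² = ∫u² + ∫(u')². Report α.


α = 3*(4 + 3*π^2)/(16 + 9*π^2)

Coercivity of a(·,·) on H^1_0(0, 4/3) means a(u, u) ≥ α ||u||_{H^1}² for every u ∈ H^1_0.
The interval has length L = 4/3, and Poincaré/coercivity depend only on L. Here a(u, u) = ∫(u')² + (3/4)·∫u².
Here 0 < c = 3/4 < 1. The condition a(u,u) ≥ α||u||_{H^1}² reads (1−α)∫(u')² ≥ (α−c)∫u². Any admissible α is ≤ 1 (rapidly oscillating u have ∫u²/∫(u')² → 0), and α = 1 would force 0 ≥ (1−c)∫u², impossible since c < 1; so 1−α > 0. By the sharp Poincaré inequality on H^1_0 of an interval of length L, ∫(u')² ≥ (π/L)²∫u² with equality for the first sine mode sin(π(x−x₀)/L) (x₀ the left endpoint), so the inequality holds for all u iff (1−α)(π/L)² ≥ α − c, i.e. α ≤ ((π/L)² + c)/((π/L)² + 1) = (1 + c(L/π)²)/(1 + (L/π)²). With (π/L)² = 9*π^2/16 and c = 3/4, the largest admissible constant is α = ((π/L)² + c)/((π/L)² + 1).
Simplifying, α = 3*(4 + 3*π^2)/(16 + 9*π^2).


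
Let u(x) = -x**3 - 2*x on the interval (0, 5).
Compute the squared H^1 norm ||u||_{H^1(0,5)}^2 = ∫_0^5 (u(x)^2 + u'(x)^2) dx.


||u||_{H^1}^2 = 419420/21

The H^1 norm (squared) on an interval (0, L) is
  ||u||_{H^1}^2 = ∫_0^L u(x)^2 dx + ∫_0^L u'(x)^2 dx.
Compute u'(x) = -3*x**2 - 2.
Then u(x)^2 = x**6 + 4*x**4 + 4*x**2 and u'(x)^2 = 9*x**4 + 12*x**2 + 4.
Integrate each monomial from 0 to 5 using ∫_0^5 c·x^n dx = c·5^(n+1)/(n+1):
  ∫_0^5 u(x)^2 dx = ∫_0^5 (x^6 + 4*x^4 + 4*x^2) dx. Term by term:
    ∫_0^5 x^6 dx = 78125/7;  ∫_0^5 4*x^4 dx = 2500;  ∫_0^5 4*x^2 dx = 500/3.
  Sum: 78125/7 + 2500 + 500/3 = 290375/21.
  ∫_0^5 u'(x)^2 dx = ∫_0^5 (9*x^4 + 12*x^2 + 4) dx. Term by term:
    ∫_0^5 9*x^4 dx = 5625;  ∫_0^5 12*x^2 dx = 500;  ∫_0^5 4 dx = 20.
  Sum: 5625 + 500 + 20 = 6145.
Adding: ||u||_{H^1}^2 = 290375/21 + 6145 = 419420/21.


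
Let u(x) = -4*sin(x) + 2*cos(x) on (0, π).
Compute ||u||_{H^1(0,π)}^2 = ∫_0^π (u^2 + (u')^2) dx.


||u||_{H^1(0,π)}^2 = 20*π

u'(x) = -2*sin(x) - 4*cos(x).
Expand u² and (u')² and integrate term by term on (0, π), using: for integers n ≥ 1, ∫_0^π sin²(nx) dx = ∫_0^π cos²(nx) dx = π/2; for n ≠ n', ∫_0^π sin(nx)sin(n'x) dx = ∫_0^π cos(nx)cos(n'x) dx = 0; and by product-to-sum, ∫_0^π sin(nx)cos(n'x) dx = ½∫_0^π [sin((n+n')x) + sin((n−n')x)] dx, which is 0 when n+n' is even and 2n/(n²−n'²) when n+n' is odd (it need not vanish on (0, π)).
  u² squared terms: (-4)²·∫sin(x)² dx = 16·π/2 = 8*π;  (2)²·∫cos(x)² dx = 4·π/2 = 2*π.
  u² cross terms: 2·(-4)·(2)·∫sin(x)·cos(x) dx = -16·(0) = 0.
  So ∫_0^π u² dx = 8*π + 2*π + 0 = 10*π.
  (u')² squared terms: (-4)²·∫cos(x)² dx = 16·π/2 = 8*π;  (-2)²·∫sin(x)² dx = 4·π/2 = 2*π.
  (u')² cross terms: 2·(-4)·(-2)·∫cos(x)·sin(x) dx = 16·(0) = 0.
  So ∫_0^π (u')² dx = 8*π + 2*π + 0 = 10*π.
||u||_{H^1}^2 = (10*π) + (10*π) = 20*π.


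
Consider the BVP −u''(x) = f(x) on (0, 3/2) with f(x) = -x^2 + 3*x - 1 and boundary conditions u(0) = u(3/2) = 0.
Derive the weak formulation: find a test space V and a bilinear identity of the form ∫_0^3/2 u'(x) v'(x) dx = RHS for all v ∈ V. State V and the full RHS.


V = H^1_0(0, 3/2) (so v(0) = v(3/2) = 0); weak form: ∫_0^3/2 u'v' dx = ∫_0^3/2 (-x^2 + 3*x - 1) v dx for all v ∈ V.

Multiply both sides by a test function v and integrate from 0 to 3/2:
  ∫_0^3/2 −u''(x) v(x) dx = ∫_0^3/2 f(x) v(x) dx.
Integrate the LHS by parts once:
  ∫_0^3/2 −u'' v dx = −[u'(x) v(x)]_0^3/2 + ∫_0^3/2 u'(x) v'(x) dx.
Thus ∫_0^3/2 u'(x) v'(x) dx = ∫_0^3/2 f(x) v(x) dx + [u'(x) v(x)]_0^3/2.
Choose V so that boundary terms are either known or forced to vanish.
u is Dirichlet: u(0) = u(3/2) = 0. Let V = H^1_0(0, 3/2); then v(0) = v(3/2) = 0, and [u' v]_0^3/2 = 0.
Weak formulation: find u (satisfying any essential BC) such that ∫_0^3/2 u'(x) v'(x) dx = ∫_0^3/2 f v dx for all v ∈ V.
Substituting f(x) = -x^2 + 3*x - 1, the right-hand side is ∫_0^3/2 (-x^2 + 3*x - 1) v dx.


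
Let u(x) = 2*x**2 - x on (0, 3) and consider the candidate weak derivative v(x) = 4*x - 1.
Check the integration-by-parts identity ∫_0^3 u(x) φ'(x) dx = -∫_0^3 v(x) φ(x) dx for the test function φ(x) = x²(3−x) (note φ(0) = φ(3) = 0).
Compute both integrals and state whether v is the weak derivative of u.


LHS = -837/20, RHS = -837/20. Yes, v = u' weakly.

u(x) = 2*x**2 - x, classical derivative u'(x) = 4*x - 1.
φ(x) = x²(3−x), so φ'(x) = 3*x*(2 - x).
Note φ(0) = φ(3) = 0, so the boundary term u·φ vanishes.
LHS = ∫_0^3 u(x) φ'(x) dx = ∫_0^3 (-6*x^4 + 15*x^3 - 6*x^2) dx. Term by term:
  ∫_0^3 -6*x^4 dx = -1458/5;  ∫_0^3 15*x^3 dx = 1215/4;  ∫_0^3 -6*x^2 dx = -54.
Sum: -1458/5 + 1215/4 − 54 = -837/20.
So LHS = -837/20.
∫_0^3 v(x) φ(x) dx = ∫_0^3 (-4*x^4 + 13*x^3 - 3*x^2) dx. Term by term:
  ∫_0^3 -4*x^4 dx = -972/5;  ∫_0^3 13*x^3 dx = 1053/4;  ∫_0^3 -3*x^2 dx = -27.
Sum: -972/5 + 1053/4 − 27 = 837/20.
So RHS = -∫_0^3 v(x) φ(x) dx = -837/20.
LHS = RHS, so the identity holds for this test φ.
Moreover u is smooth here and v(x) = u'(x) = 4*x - 1 pointwise, so the identity holds for every test function. Hence v is the weak derivative of u.


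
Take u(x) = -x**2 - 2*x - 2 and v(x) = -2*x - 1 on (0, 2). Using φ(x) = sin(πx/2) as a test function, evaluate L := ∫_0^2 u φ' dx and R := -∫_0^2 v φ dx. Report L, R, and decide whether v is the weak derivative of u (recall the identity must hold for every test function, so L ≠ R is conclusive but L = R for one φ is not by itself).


LHS = 16/π, RHS = 12/π. No, v is not the weak derivative of u.

u(x) = -x**2 - 2*x - 2, classical derivative u'(x) = -2*x - 2.
φ(x) = sin(πx/2), so φ'(x) = π*cos(π*x/2)/2.
Note φ(0) = φ(2) = 0, so the boundary term u·φ vanishes.
LHS = ∫_0^2 u(x) φ'(x) dx = ∫_0^2 (-π*x^2*cos(π*x/2)/2 - π*x*cos(π*x/2) - π*cos(π*x/2)) dx. Term by term:
  ∫_0^2 -π*cos(π*x/2) dx = 0;  ∫_0^2 -π*x*cos(π*x/2) dx = 8/π;  ∫_0^2 -π*x^2*cos(π*x/2)/2 dx = 8/π.
Sum: 0 + 8/π + 8/π = 16/π.
So LHS = 16/π.
∫_0^2 v(x) φ(x) dx = ∫_0^2 (-2*x*sin(π*x/2) - sin(π*x/2)) dx. Term by term:
  ∫_0^2 -sin(π*x/2) dx = -4/π;  ∫_0^2 -2*x*sin(π*x/2) dx = -8/π.
Sum: -4/π − 8/π = -12/π.
So RHS = -∫_0^2 v(x) φ(x) dx = 12/π.
LHS − RHS = 4/π ≠ 0, so the identity fails.
(For a valid weak derivative the identity must hold for EVERY test function, in particular this one. The failure shows v is NOT the weak derivative of u.)
Correct weak derivative would be u'(x) = -2*x - 2.


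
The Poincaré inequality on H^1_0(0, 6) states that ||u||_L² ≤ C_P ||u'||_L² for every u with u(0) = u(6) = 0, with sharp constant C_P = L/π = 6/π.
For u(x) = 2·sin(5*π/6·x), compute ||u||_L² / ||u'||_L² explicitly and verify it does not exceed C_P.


||u||_L² / ||u'||_L² = 6/(5*π) < C_P = 6/π.

u(x) = 2·sin(5*π/6·x), so u'(x) = 5*π*cos(5*π*x/6)/3.
Writing u(x) = A·sin(kπx/L) with A = 2 and k = 5, use ∫_0^L sin²(kπx/L) dx = L/2 and ∫_0^L cos²(kπx/L) dx = L/2.
u² = 4·sin²(5*π/6·x) and (u')² = 25*π^2/9·cos²(5*π/6·x), and each of sin², cos² integrates to L/2 = 3 over (0, 6).
∫_0^6 u² dx = 12, so ||u||_L² = 2*sqrt(3).
∫_0^6 (u')² dx = 25*π^2/3, so ||u'||_L² = 5*sqrt(3)*π/3.
Ratio ||u||_L² / ||u'||_L² = 6/(5*π).
Sharp Poincaré constant on H^1_0(0, 6) is C_P = L/π = 6/π, achieved by sin(π/6·x).
This is the k = 5 harmonic; the ratio L/(kπ) is strictly less than C_P = L/π, consistent with the sharp inequality ||u||_L² ≤ C_P ||u'||_L².


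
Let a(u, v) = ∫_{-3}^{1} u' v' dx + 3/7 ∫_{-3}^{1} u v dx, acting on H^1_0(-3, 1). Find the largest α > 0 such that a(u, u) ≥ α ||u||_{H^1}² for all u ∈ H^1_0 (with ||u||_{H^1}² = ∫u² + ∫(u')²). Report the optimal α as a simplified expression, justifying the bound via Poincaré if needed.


α = (48/7 + π^2)/(π^2 + 16)

Coercivity of a(·,·) on H^1_0(-3, 1) means a(u, u) ≥ α ||u||_{H^1}² for every u ∈ H^1_0.
The interval has length L = 4, and Poincaré/coercivity depend only on L. Here a(u, u) = ∫(u')² + (3/7)·∫u².
Here 0 < c = 3/7 < 1. The condition a(u,u) ≥ α||u||_{H^1}² reads (1−α)∫(u')² ≥ (α−c)∫u². Any admissible α is ≤ 1 (rapidly oscillating u have ∫u²/∫(u')² → 0), and α = 1 would force 0 ≥ (1−c)∫u², impossible since c < 1; so 1−α > 0. By the sharp Poincaré inequality on H^1_0 of an interval of length L, ∫(u')² ≥ (π/L)²∫u² with equality for the first sine mode sin(π(x−x₀)/L) (x₀ the left endpoint), so the inequality holds for all u iff (1−α)(π/L)² ≥ α − c, i.e. α ≤ ((π/L)² + c)/((π/L)² + 1) = (1 + c(L/π)²)/(1 + (L/π)²). With (π/L)² = π^2/16 and c = 3/7, the largest admissible constant is α = ((π/L)² + c)/((π/L)² + 1).
Simplifying, α = (48/7 + π^2)/(π^2 + 16).


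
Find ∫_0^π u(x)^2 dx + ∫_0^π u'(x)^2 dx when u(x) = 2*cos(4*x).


||u||_{H^1(0,π)}^2 = 34*π

u'(x) = -8*sin(4*x).
Expand u² and (u')² and integrate term by term on (0, π), using: for integers n ≥ 1, ∫_0^π sin²(nx) dx = ∫_0^π cos²(nx) dx = π/2; for n ≠ n', ∫_0^π sin(nx)sin(n'x) dx = ∫_0^π cos(nx)cos(n'x) dx = 0; and by product-to-sum, ∫_0^π sin(nx)cos(n'x) dx = ½∫_0^π [sin((n+n')x) + sin((n−n')x)] dx, which is 0 when n+n' is even and 2n/(n²−n'²) when n+n' is odd (it need not vanish on (0, π)).
  u² squared terms: (2)²·∫cos(4x)² dx = 4·π/2 = 2*π.
  So ∫_0^π u² dx = 2*π.
  (u')² squared terms: (-8)²·∫sin(4x)² dx = 64·π/2 = 32*π.
  So ∫_0^π (u')² dx = 32*π.
||u||_{H^1}^2 = (2*π) + (32*π) = 34*π.


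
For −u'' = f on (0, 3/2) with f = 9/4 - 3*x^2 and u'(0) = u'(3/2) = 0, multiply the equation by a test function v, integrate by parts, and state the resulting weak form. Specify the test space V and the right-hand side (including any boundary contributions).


V = H^1(0, 3/2) (no boundary constraint on v; u is determined up to an additive constant); weak form: ∫_0^3/2 u'v' dx = ∫_0^3/2 (9/4 - 3*x^2) v dx for all v ∈ V.

Multiply both sides by a test function v and integrate from 0 to 3/2:
  ∫_0^3/2 −u''(x) v(x) dx = ∫_0^3/2 f(x) v(x) dx.
Integrate the LHS by parts once:
  ∫_0^3/2 −u'' v dx = −[u'(x) v(x)]_0^3/2 + ∫_0^3/2 u'(x) v'(x) dx.
Thus ∫_0^3/2 u'(x) v'(x) dx = ∫_0^3/2 f(x) v(x) dx + [u'(x) v(x)]_0^3/2.
Choose V so that boundary terms are either known or forced to vanish.
u has homogeneous Neumann: u'(0) = u'(3/2) = 0. So [u' v]_0^3/2 = 0·v(3/2) − 0·v(0) = 0 for any v; take V = H^1(0, 3/2).
Weak formulation: find u (satisfying any essential BC) such that ∫_0^3/2 u'(x) v'(x) dx = ∫_0^3/2 f v dx for all v ∈ V (homogeneous Neumann, so boundary terms vanish).
Substituting f(x) = 9/4 - 3*x^2, the right-hand side is ∫_0^3/2 (9/4 - 3*x^2) v dx.
Compatibility check (pure Neumann): taking v ≡ 1 ∈ V gives 0 = ∫_0^3/2 f dx + (0) − (0), i.e. ∫_0^3/2 f dx must equal u'(0) − u'(3/2) = 0. Indeed ∫_0^3/2 (9/4 - 3*x^2) dx = 0, so the data are compatible. The solution is then unique only up to an additive constant (fix it e.g. by requiring ∫_0^3/2 u dx = 0).


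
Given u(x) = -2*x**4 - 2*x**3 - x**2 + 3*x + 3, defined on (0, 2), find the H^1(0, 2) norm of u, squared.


||u||_{H^1}^2 = 178256/63

The H^1 norm (squared) on an interval (0, L) is
  ||u||_{H^1}^2 = ∫_0^L u(x)^2 dx + ∫_0^L u'(x)^2 dx.
Compute u'(x) = -8*x**3 - 6*x**2 - 2*x + 3.
Then u(x)^2 = 4*x**8 + 8*x**7 + 8*x**6 - 8*x**5 - 23*x**4 - 18*x**3 + 3*x**2 + 18*x + 9 and u'(x)^2 = 64*x**6 + 96*x**5 + 68*x**4 - 24*x**3 - 32*x**2 - 12*x + 9.
Integrate each monomial from 0 to 2 using ∫_0^2 c·x^n dx = c·2^(n+1)/(n+1):
  ∫_0^2 u(x)^2 dx = ∫_0^2 (4*x^8 + 8*x^7 + 8*x^6 - 8*x^5 - 23*x^4 - 18*x^3 + 3*x^2 + 18*x + 9) dx. Term by term:
    ∫_0^2 4*x^8 dx = 2048/9;  ∫_0^2 8*x^7 dx = 256;  ∫_0^2 8*x^6 dx = 1024/7;
    ∫_0^2 -8*x^5 dx = -256/3;  ∫_0^2 -23*x^4 dx = -736/5;  ∫_0^2 -18*x^3 dx = -72;
    ∫_0^2 3*x^2 dx = 8;  ∫_0^2 18*x dx = 36;  ∫_0^2 9 dx = 18.
  Sum: 2048/9 + 256 + 1024/7 − 256/3 − 736/5 − 72 + 8 + 36 + 18 = 122002/315.
  ∫_0^2 u'(x)^2 dx = ∫_0^2 (64*x^6 + 96*x^5 + 68*x^4 - 24*x^3 - 32*x^2 - 12*x + 9) dx. Term by term:
    ∫_0^2 64*x^6 dx = 8192/7;  ∫_0^2 96*x^5 dx = 1024;  ∫_0^2 68*x^4 dx = 2176/5;
    ∫_0^2 -24*x^3 dx = -96;  ∫_0^2 -32*x^2 dx = -256/3;  ∫_0^2 -12*x dx = -24;
    ∫_0^2 9 dx = 18.
  Sum: 8192/7 + 1024 + 2176/5 − 96 − 256/3 − 24 + 18 = 256426/105.
Adding: ||u||_{H^1}^2 = 122002/315 + 256426/105 = 178256/63.


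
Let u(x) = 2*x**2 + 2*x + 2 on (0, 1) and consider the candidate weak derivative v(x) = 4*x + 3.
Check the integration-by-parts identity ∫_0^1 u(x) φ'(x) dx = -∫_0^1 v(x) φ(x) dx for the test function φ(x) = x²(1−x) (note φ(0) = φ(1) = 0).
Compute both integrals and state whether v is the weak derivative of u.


LHS = -11/30, RHS = -9/20. No, v is not the weak derivative of u.

u(x) = 2*x**2 + 2*x + 2, classical derivative u'(x) = 4*x + 2.
φ(x) = x²(1−x), so φ'(x) = x*(2 - 3*x).
Note φ(0) = φ(1) = 0, so the boundary term u·φ vanishes.
LHS = ∫_0^1 u(x) φ'(x) dx = ∫_0^1 (-6*x^4 - 2*x^3 - 2*x^2 + 4*x) dx. Term by term:
  ∫_0^1 -6*x^4 dx = -6/5;  ∫_0^1 -2*x^3 dx = -1/2;  ∫_0^1 -2*x^2 dx = -2/3;
  ∫_0^1 4*x dx = 2.
Sum: -6/5 − 1/2 − 2/3 + 2 = -11/30.
So LHS = -11/30.
∫_0^1 v(x) φ(x) dx = ∫_0^1 (-4*x^4 + x^3 + 3*x^2) dx. Term by term:
  ∫_0^1 -4*x^4 dx = -4/5;  ∫_0^1 x^3 dx = 1/4;  ∫_0^1 3*x^2 dx = 1.
Sum: -4/5 + 1/4 + 1 = 9/20.
So RHS = -∫_0^1 v(x) φ(x) dx = -9/20.
LHS − RHS = 1/12 ≠ 0, so the identity fails.
(For a valid weak derivative the identity must hold for EVERY test function, in particular this one. The failure shows v is NOT the weak derivative of u.)
Correct weak derivative would be u'(x) = 4*x + 2.


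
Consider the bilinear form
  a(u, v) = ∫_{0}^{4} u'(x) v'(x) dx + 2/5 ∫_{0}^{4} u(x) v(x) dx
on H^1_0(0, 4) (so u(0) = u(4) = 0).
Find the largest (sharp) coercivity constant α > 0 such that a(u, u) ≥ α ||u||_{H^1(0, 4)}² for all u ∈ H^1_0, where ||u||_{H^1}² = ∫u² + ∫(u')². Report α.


α = (32/5 + π^2)/(π^2 + 16)

Coercivity of a(·,·) on H^1_0(0, 4) means a(u, u) ≥ α ||u||_{H^1}² for every u ∈ H^1_0.
The interval has length L = 4, and Poincaré/coercivity depend only on L. Here a(u, u) = ∫(u')² + (2/5)·∫u².
Here 0 < c = 2/5 < 1. The condition a(u,u) ≥ α||u||_{H^1}² reads (1−α)∫(u')² ≥ (α−c)∫u². Any admissible α is ≤ 1 (rapidly oscillating u have ∫u²/∫(u')² → 0), and α = 1 would force 0 ≥ (1−c)∫u², impossible since c < 1; so 1−α > 0. By the sharp Poincaré inequality on H^1_0 of an interval of length L, ∫(u')² ≥ (π/L)²∫u² with equality for the first sine mode sin(π(x−x₀)/L) (x₀ the left endpoint), so the inequality holds for all u iff (1−α)(π/L)² ≥ α − c, i.e. α ≤ ((π/L)² + c)/((π/L)² + 1) = (1 + c(L/π)²)/(1 + (L/π)²). With (π/L)² = π^2/16 and c = 2/5, the largest admissible constant is α = ((π/L)² + c)/((π/L)² + 1).
Simplifying, α = (32/5 + π^2)/(π^2 + 16).


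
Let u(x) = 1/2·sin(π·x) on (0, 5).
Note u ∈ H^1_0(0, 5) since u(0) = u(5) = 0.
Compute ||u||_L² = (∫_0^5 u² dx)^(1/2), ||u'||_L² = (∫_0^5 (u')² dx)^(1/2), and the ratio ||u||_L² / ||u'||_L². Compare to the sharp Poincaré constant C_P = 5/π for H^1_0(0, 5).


||u||_L² / ||u'||_L² = 1/π < C_P = 5/π.

u(x) = 1/2·sin(π·x), so u'(x) = π*cos(π*x)/2.
Writing u(x) = A·sin(kπx/L) with A = 1/2 and k = 5, use ∫_0^L sin²(kπx/L) dx = L/2 and ∫_0^L cos²(kπx/L) dx = L/2.
u² = 1/4·sin²(π·x) and (u')² = π^2/4·cos²(π·x), and each of sin², cos² integrates to L/2 = 5/2 over (0, 5).
∫_0^5 u² dx = 5/8, so ||u||_L² = sqrt(10)/4.
∫_0^5 (u')² dx = 5*π^2/8, so ||u'||_L² = sqrt(10)*π/4.
Ratio ||u||_L² / ||u'||_L² = 1/π.
Sharp Poincaré constant on H^1_0(0, 5) is C_P = L/π = 5/π, achieved by sin(π/5·x).
This is the k = 5 harmonic; the ratio L/(kπ) is strictly less than C_P = L/π, consistent with the sharp inequality ||u||_L² ≤ C_P ||u'||_L².


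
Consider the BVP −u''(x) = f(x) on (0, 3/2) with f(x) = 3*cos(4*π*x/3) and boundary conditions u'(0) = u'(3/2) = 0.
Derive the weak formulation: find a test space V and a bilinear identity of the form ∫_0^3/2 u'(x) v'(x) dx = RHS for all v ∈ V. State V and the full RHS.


V = H^1(0, 3/2) (no boundary constraint on v; u is determined up to an additive constant); weak form: ∫_0^3/2 u'v' dx = ∫_0^3/2 (3*cos(4*π*x/3)) v dx for all v ∈ V.

Multiply both sides by a test function v and integrate from 0 to 3/2:
  ∫_0^3/2 −u''(x) v(x) dx = ∫_0^3/2 f(x) v(x) dx.
Integrate the LHS by parts once:
  ∫_0^3/2 −u'' v dx = −[u'(x) v(x)]_0^3/2 + ∫_0^3/2 u'(x) v'(x) dx.
Thus ∫_0^3/2 u'(x) v'(x) dx = ∫_0^3/2 f(x) v(x) dx + [u'(x) v(x)]_0^3/2.
Choose V so that boundary terms are either known or forced to vanish.
u has homogeneous Neumann: u'(0) = u'(3/2) = 0. So [u' v]_0^3/2 = 0·v(3/2) − 0·v(0) = 0 for any v; take V = H^1(0, 3/2).
Weak formulation: find u (satisfying any essential BC) such that ∫_0^3/2 u'(x) v'(x) dx = ∫_0^3/2 f v dx for all v ∈ V (homogeneous Neumann, so boundary terms vanish).
Substituting f(x) = 3*cos(4*π*x/3), the right-hand side is ∫_0^3/2 (3*cos(4*π*x/3)) v dx.
Compatibility check (pure Neumann): taking v ≡ 1 ∈ V gives 0 = ∫_0^3/2 f dx + (0) − (0), i.e. ∫_0^3/2 f dx must equal u'(0) − u'(3/2) = 0. Indeed ∫_0^3/2 (3*cos(4*π*x/3)) dx = 0, so the data are compatible. The solution is then unique only up to an additive constant (fix it e.g. by requiring ∫_0^3/2 u dx = 0).


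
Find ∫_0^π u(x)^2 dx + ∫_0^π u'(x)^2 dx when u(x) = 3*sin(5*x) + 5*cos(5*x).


||u||_{H^1(0,π)}^2 = 442*π

u'(x) = -25*sin(5*x) + 15*cos(5*x).
Expand u² and (u')² and integrate term by term on (0, π), using: for integers n ≥ 1, ∫_0^π sin²(nx) dx = ∫_0^π cos²(nx) dx = π/2; for n ≠ n', ∫_0^π sin(nx)sin(n'x) dx = ∫_0^π cos(nx)cos(n'x) dx = 0; and by product-to-sum, ∫_0^π sin(nx)cos(n'x) dx = ½∫_0^π [sin((n+n')x) + sin((n−n')x)] dx, which is 0 when n+n' is even and 2n/(n²−n'²) when n+n' is odd (it need not vanish on (0, π)).
  u² squared terms: (3)²·∫sin(5x)² dx = 9·π/2 = 9*π/2;  (5)²·∫cos(5x)² dx = 25·π/2 = 25*π/2.
  u² cross terms: 2·(3)·(5)·∫sin(5x)·cos(5x) dx = 30·(0) = 0.
  So ∫_0^π u² dx = 9*π/2 + 25*π/2 + 0 = 17*π.
  (u')² squared terms: (-25)²·∫sin(5x)² dx = 625·π/2 = 625*π/2;  (15)²·∫cos(5x)² dx = 225·π/2 = 225*π/2.
  (u')² cross terms: 2·(-25)·(15)·∫sin(5x)·cos(5x) dx = -750·(0) = 0.
  So ∫_0^π (u')² dx = 625*π/2 + 225*π/2 + 0 = 425*π.
||u||_{H^1}^2 = (17*π) + (425*π) = 442*π.


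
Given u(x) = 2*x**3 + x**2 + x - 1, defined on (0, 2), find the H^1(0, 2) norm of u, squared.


||u||_{H^1}^2 = 53992/105

The H^1 norm (squared) on an interval (0, L) is
  ||u||_{H^1}^2 = ∫_0^L u(x)^2 dx + ∫_0^L u'(x)^2 dx.
Compute u'(x) = 6*x**2 + 2*x + 1.
Then u(x)^2 = 4*x**6 + 4*x**5 + 5*x**4 - 2*x**3 - x**2 - 2*x + 1 and u'(x)^2 = 36*x**4 + 24*x**3 + 16*x**2 + 4*x + 1.
Integrate each monomial from 0 to 2 using ∫_0^2 c·x^n dx = c·2^(n+1)/(n+1):
  ∫_0^2 u(x)^2 dx = ∫_0^2 (4*x^6 + 4*x^5 + 5*x^4 - 2*x^3 - x^2 - 2*x + 1) dx. Term by term:
    ∫_0^2 4*x^6 dx = 512/7;  ∫_0^2 4*x^5 dx = 128/3;  ∫_0^2 5*x^4 dx = 32;
    ∫_0^2 -2*x^3 dx = -8;  ∫_0^2 -x^2 dx = -8/3;  ∫_0^2 -2*x dx = -4;
    ∫_0^2 1 dx = 2.
  Sum: 512/7 + 128/3 + 32 − 8 − 8/3 − 4 + 2 = 946/7.
  ∫_0^2 u'(x)^2 dx = ∫_0^2 (36*x^4 + 24*x^3 + 16*x^2 + 4*x + 1) dx. Term by term:
    ∫_0^2 36*x^4 dx = 1152/5;  ∫_0^2 24*x^3 dx = 96;  ∫_0^2 16*x^2 dx = 128/3;
    ∫_0^2 4*x dx = 8;  ∫_0^2 1 dx = 2.
  Sum: 1152/5 + 96 + 128/3 + 8 + 2 = 5686/15.
Adding: ||u||_{H^1}^2 = 946/7 + 5686/15 = 53992/105.


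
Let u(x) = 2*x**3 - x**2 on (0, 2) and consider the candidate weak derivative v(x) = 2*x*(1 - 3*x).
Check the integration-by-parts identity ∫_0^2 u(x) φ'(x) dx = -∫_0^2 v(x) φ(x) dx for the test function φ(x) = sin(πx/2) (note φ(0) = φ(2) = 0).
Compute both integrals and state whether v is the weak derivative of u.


LHS = -40/π + 192/π^3, RHS = -192/π^3 + 40/π. No, v is not the weak derivative of u.

u(x) = 2*x**3 - x**2, classical derivative u'(x) = 6*x**2 - 2*x.
φ(x) = sin(πx/2), so φ'(x) = π*cos(π*x/2)/2.
Note φ(0) = φ(2) = 0, so the boundary term u·φ vanishes.
LHS = ∫_0^2 u(x) φ'(x) dx = ∫_0^2 (π*x^3*cos(π*x/2) - π*x^2*cos(π*x/2)/2) dx. Term by term:
  ∫_0^2 π*x^3*cos(π*x/2) dx = -48/π + 192/π^3;  ∫_0^2 -π*x^2*cos(π*x/2)/2 dx = 8/π.
Sum: -48/π + 192/π^3 + 8/π = -40/π + 192/π^3.
So LHS = -40/π + 192/π^3.
∫_0^2 v(x) φ(x) dx = ∫_0^2 (-6*x^2*sin(π*x/2) + 2*x*sin(π*x/2)) dx. Term by term:
  ∫_0^2 -6*x^2*sin(π*x/2) dx = -48/π + 192/π^3;  ∫_0^2 2*x*sin(π*x/2) dx = 8/π.
Sum: -48/π + 192/π^3 + 8/π = -40/π + 192/π^3.
So RHS = -∫_0^2 v(x) φ(x) dx = -192/π^3 + 40/π.
LHS − RHS = -80/π + 384/π^3 ≠ 0, so the identity fails.
(For a valid weak derivative the identity must hold for EVERY test function, in particular this one. The failure shows v is NOT the weak derivative of u.)
Correct weak derivative would be u'(x) = 6*x**2 - 2*x.


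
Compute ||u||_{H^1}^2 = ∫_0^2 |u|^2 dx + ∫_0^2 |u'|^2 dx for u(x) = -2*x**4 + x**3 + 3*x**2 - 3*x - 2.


||u||_{H^1}^2 = 166414/315

The H^1 norm (squared) on an interval (0, L) is
  ||u||_{H^1}^2 = ∫_0^L u(x)^2 dx + ∫_0^L u'(x)^2 dx.
Compute u'(x) = -8*x**3 + 3*x**2 + 6*x - 3.
Then u(x)^2 = 4*x**8 - 4*x**7 - 11*x**6 + 18*x**5 + 11*x**4 - 22*x**3 - 3*x**2 + 12*x + 4 and u'(x)^2 = 64*x**6 - 48*x**5 - 87*x**4 + 84*x**3 + 18*x**2 - 36*x + 9.
Integrate each monomial from 0 to 2 using ∫_0^2 c·x^n dx = c·2^(n+1)/(n+1):
  ∫_0^2 u(x)^2 dx = ∫_0^2 (4*x^8 - 4*x^7 - 11*x^6 + 18*x^5 + 11*x^4 - 22*x^3 - 3*x^2 + 12*x + 4) dx. Term by term:
    ∫_0^2 4*x^8 dx = 2048/9;  ∫_0^2 -4*x^7 dx = -128;  ∫_0^2 -11*x^6 dx = -1408/7;
    ∫_0^2 18*x^5 dx = 192;  ∫_0^2 11*x^4 dx = 352/5;  ∫_0^2 -22*x^3 dx = -88;
    ∫_0^2 -3*x^2 dx = -8;  ∫_0^2 12*x dx = 24;  ∫_0^2 4 dx = 8.
  Sum: 2048/9 − 128 − 1408/7 + 192 + 352/5 − 88 − 8 + 24 + 8 = 30496/315.
  ∫_0^2 u'(x)^2 dx = ∫_0^2 (64*x^6 - 48*x^5 - 87*x^4 + 84*x^3 + 18*x^2 - 36*x + 9) dx. Term by term:
    ∫_0^2 64*x^6 dx = 8192/7;  ∫_0^2 -48*x^5 dx = -512;  ∫_0^2 -87*x^4 dx = -2784/5;
    ∫_0^2 84*x^3 dx = 336;  ∫_0^2 18*x^2 dx = 48;  ∫_0^2 -36*x dx = -72;
    ∫_0^2 9 dx = 18.
  Sum: 8192/7 − 512 − 2784/5 + 336 + 48 − 72 + 18 = 15102/35.
Adding: ||u||_{H^1}^2 = 30496/315 + 15102/35 = 166414/315.


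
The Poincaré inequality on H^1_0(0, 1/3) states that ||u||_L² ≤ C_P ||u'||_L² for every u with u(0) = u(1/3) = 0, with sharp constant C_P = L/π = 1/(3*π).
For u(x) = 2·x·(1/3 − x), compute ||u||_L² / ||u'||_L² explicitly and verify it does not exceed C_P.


||u||_L² / ||u'||_L² = sqrt(10)/30 < C_P = 1/(3*π).

u(x) = 2·x·(1/3 − x), so u'(x) = 2/3 - 4*x.
u(x) = 2·x·(1/3 − x) vanishes at x = 0 and x = 1/3, so u ∈ H^1_0(0, 1/3). Differentiate via the product rule and integrate the resulting polynomials term by term.
  ∫_0^1/3 u² dx = ∫_0^1/3 (4*x^4 - 8*x^3/3 + 4*x^2/9) dx. Term by term:
    ∫_0^1/3 4*x^4 dx = 4/1215;  ∫_0^1/3 -8*x^3/3 dx = -2/243;  ∫_0^1/3 4*x^2/9 dx = 4/729.
  Sum: 4/1215 − 2/243 + 4/729 = 2/3645.
  ∫_0^1/3 (u')² dx = ∫_0^1/3 (16*x^2 - 16*x/3 + 4/9) dx. Term by term:
    ∫_0^1/3 16*x^2 dx = 16/81;  ∫_0^1/3 -16*x/3 dx = -8/27;  ∫_0^1/3 4/9 dx = 4/27.
  Sum: 16/81 − 8/27 + 4/27 = 4/81.
∫_0^1/3 u² dx = 2/3645, so ||u||_L² = sqrt(10)/135.
∫_0^1/3 (u')² dx = 4/81, so ||u'||_L² = 2/9.
Ratio ||u||_L² / ||u'||_L² = sqrt(10)/30.
Sharp Poincaré constant on H^1_0(0, 1/3) is C_P = L/π = 1/(3*π), achieved by sin(3*π·x).
A polynomial bump cannot attain the sharp Poincaré constant (only the first sine eigenfunction does), so the ratio is strictly less than C_P, consistent with ||u||_L² ≤ C_P ||u'||_L².


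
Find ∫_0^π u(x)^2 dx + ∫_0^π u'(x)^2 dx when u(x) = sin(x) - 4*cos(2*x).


||u||_{H^1(0,π)}^2 = 80/3 + 41*π

u'(x) = 8*sin(2*x) + cos(x).
Expand u² and (u')² and integrate term by term on (0, π), using: for integers n ≥ 1, ∫_0^π sin²(nx) dx = ∫_0^π cos²(nx) dx = π/2; for n ≠ n', ∫_0^π sin(nx)sin(n'x) dx = ∫_0^π cos(nx)cos(n'x) dx = 0; and by product-to-sum, ∫_0^π sin(nx)cos(n'x) dx = ½∫_0^π [sin((n+n')x) + sin((n−n')x)] dx, which is 0 when n+n' is even and 2n/(n²−n'²) when n+n' is odd (it need not vanish on (0, π)).
  u² squared terms: (-4)²·∫cos(2x)² dx = 16·π/2 = 8*π;  (1)²·∫sin(x)² dx = 1·π/2 = π/2.
  u² cross terms: 2·(-4)·(1)·∫cos(2x)·sin(x) dx = -8·(-2/3) = 16/3.
  So ∫_0^π u² dx = 8*π + π/2 + 16/3 = 16/3 + 17*π/2.
  (u')² squared terms: (8)²·∫sin(2x)² dx = 64·π/2 = 32*π;  (1)²·∫cos(x)² dx = 1·π/2 = π/2.
  (u')² cross terms: 2·(8)·(1)·∫sin(2x)·cos(x) dx = 16·(4/3) = 64/3.
  So ∫_0^π (u')² dx = 32*π + π/2 + 64/3 = 64/3 + 65*π/2.
||u||_{H^1}^2 = (16/3 + 17*π/2) + (64/3 + 65*π/2) = 80/3 + 41*π.


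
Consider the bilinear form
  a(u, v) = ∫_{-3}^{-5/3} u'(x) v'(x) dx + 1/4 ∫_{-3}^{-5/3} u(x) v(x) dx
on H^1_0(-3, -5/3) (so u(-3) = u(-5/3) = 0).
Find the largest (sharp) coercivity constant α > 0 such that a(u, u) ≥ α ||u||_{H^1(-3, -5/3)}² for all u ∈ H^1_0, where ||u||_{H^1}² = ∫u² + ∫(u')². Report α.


α = (4 + 9*π^2)/(16 + 9*π^2)

Coercivity of a(·,·) on H^1_0(-3, -5/3) means a(u, u) ≥ α ||u||_{H^1}² for every u ∈ H^1_0.
The interval has length L = 4/3, and Poincaré/coercivity depend only on L. Here a(u, u) = ∫(u')² + (1/4)·∫u².
Here 0 < c = 1/4 < 1. The condition a(u,u) ≥ α||u||_{H^1}² reads (1−α)∫(u')² ≥ (α−c)∫u². Any admissible α is ≤ 1 (rapidly oscillating u have ∫u²/∫(u')² → 0), and α = 1 would force 0 ≥ (1−c)∫u², impossible since c < 1; so 1−α > 0. By the sharp Poincaré inequality on H^1_0 of an interval of length L, ∫(u')² ≥ (π/L)²∫u² with equality for the first sine mode sin(π(x−x₀)/L) (x₀ the left endpoint), so the inequality holds for all u iff (1−α)(π/L)² ≥ α − c, i.e. α ≤ ((π/L)² + c)/((π/L)² + 1) = (1 + c(L/π)²)/(1 + (L/π)²). With (π/L)² = 9*π^2/16 and c = 1/4, the largest admissible constant is α = ((π/L)² + c)/((π/L)² + 1).
Simplifying, α = (4 + 9*π^2)/(16 + 9*π^2).


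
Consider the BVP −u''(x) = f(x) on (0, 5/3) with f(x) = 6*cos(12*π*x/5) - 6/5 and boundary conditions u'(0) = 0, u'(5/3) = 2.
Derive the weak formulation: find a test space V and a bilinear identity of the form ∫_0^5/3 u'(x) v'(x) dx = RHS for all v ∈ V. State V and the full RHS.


V = H^1(0, 5/3) (v unrestricted at boundary; u is determined up to an additive constant); weak form: ∫_0^5/3 u'v' dx = ∫_0^5/3 (6*cos(12*π*x/5) - 6/5) v dx + 2·v(5/3) for all v ∈ V.

Multiply both sides by a test function v and integrate from 0 to 5/3:
  ∫_0^5/3 −u''(x) v(x) dx = ∫_0^5/3 f(x) v(x) dx.
Integrate the LHS by parts once:
  ∫_0^5/3 −u'' v dx = −[u'(x) v(x)]_0^5/3 + ∫_0^5/3 u'(x) v'(x) dx.
Thus ∫_0^5/3 u'(x) v'(x) dx = ∫_0^5/3 f(x) v(x) dx + [u'(x) v(x)]_0^5/3.
Choose V so that boundary terms are either known or forced to vanish.
u has inhomogeneous Neumann u'(0) = 0, u'(5/3) = 2. [u' v]_0^5/3 = (2)·v(5/3) − (0)·v(0) = 2·v(5/3). Take V = H^1(0, 5/3); boundary term becomes part of RHS.
Weak formulation: find u (satisfying any essential BC) such that ∫_0^5/3 u'(x) v'(x) dx = ∫_0^5/3 f v dx + 2·v(5/3) for all v ∈ V (Neumann data are natural BCs: they enter the RHS as boundary terms).
Substituting f(x) = 6*cos(12*π*x/5) - 6/5, the right-hand side is ∫_0^5/3 (6*cos(12*π*x/5) - 6/5) v dx + 2·v(5/3).
Compatibility check (pure Neumann): taking v ≡ 1 ∈ V gives 0 = ∫_0^5/3 f dx + (2) − (0), i.e. ∫_0^5/3 f dx must equal u'(0) − u'(5/3) = -2. Indeed ∫_0^5/3 (6*cos(12*π*x/5) - 6/5) dx = -2, so the data are compatible. The solution is then unique only up to an additive constant (fix it e.g. by requiring ∫_0^5/3 u dx = 0).


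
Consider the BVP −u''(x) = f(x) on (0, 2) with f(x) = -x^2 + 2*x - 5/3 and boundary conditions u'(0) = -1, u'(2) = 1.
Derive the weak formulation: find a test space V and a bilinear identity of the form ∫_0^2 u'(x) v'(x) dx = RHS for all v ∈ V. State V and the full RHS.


V = H^1(0, 2) (v unrestricted at boundary; u is determined up to an additive constant); weak form: ∫_0^2 u'v' dx = ∫_0^2 (-x^2 + 2*x - 5/3) v dx + v(2) + v(0) for all v ∈ V.

Multiply both sides by a test function v and integrate from 0 to 2:
  ∫_0^2 −u''(x) v(x) dx = ∫_0^2 f(x) v(x) dx.
Integrate the LHS by parts once:
  ∫_0^2 −u'' v dx = −[u'(x) v(x)]_0^2 + ∫_0^2 u'(x) v'(x) dx.
Thus ∫_0^2 u'(x) v'(x) dx = ∫_0^2 f(x) v(x) dx + [u'(x) v(x)]_0^2.
Choose V so that boundary terms are either known or forced to vanish.
u has inhomogeneous Neumann u'(0) = -1, u'(2) = 1. [u' v]_0^2 = (1)·v(2) − (-1)·v(0) = v(2) + v(0). Take V = H^1(0, 2); boundary term becomes part of RHS.
Weak formulation: find u (satisfying any essential BC) such that ∫_0^2 u'(x) v'(x) dx = ∫_0^2 f v dx + v(2) + v(0) for all v ∈ V (Neumann data are natural BCs: they enter the RHS as boundary terms).
Substituting f(x) = -x^2 + 2*x - 5/3, the right-hand side is ∫_0^2 (-x^2 + 2*x - 5/3) v dx + v(2) + v(0).
Compatibility check (pure Neumann): taking v ≡ 1 ∈ V gives 0 = ∫_0^2 f dx + (1) − (-1), i.e. ∫_0^2 f dx must equal u'(0) − u'(2) = -2. Indeed ∫_0^2 (-x^2 + 2*x - 5/3) dx = -2, so the data are compatible. The solution is then unique only up to an additive constant (fix it e.g. by requiring ∫_0^2 u dx = 0).


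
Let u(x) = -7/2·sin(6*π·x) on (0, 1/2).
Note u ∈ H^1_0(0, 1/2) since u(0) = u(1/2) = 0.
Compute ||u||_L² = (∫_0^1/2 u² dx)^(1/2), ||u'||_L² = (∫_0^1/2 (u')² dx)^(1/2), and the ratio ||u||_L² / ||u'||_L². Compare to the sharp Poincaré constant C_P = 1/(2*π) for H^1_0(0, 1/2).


||u||_L² / ||u'||_L² = 1/(6*π) < C_P = 1/(2*π).

u(x) = -7/2·sin(6*π·x), so u'(x) = -21*π*cos(6*π*x).
Writing u(x) = A·sin(kπx/L) with A = -7/2 and k = 3, use ∫_0^L sin²(kπx/L) dx = L/2 and ∫_0^L cos²(kπx/L) dx = L/2.
u² = 49/4·sin²(6*π·x) and (u')² = 441*π^2·cos²(6*π·x), and each of sin², cos² integrates to L/2 = 1/4 over (0, 1/2).
∫_0^1/2 u² dx = 49/16, so ||u||_L² = 7/4.
∫_0^1/2 (u')² dx = 441*π^2/4, so ||u'||_L² = 21*π/2.
Ratio ||u||_L² / ||u'||_L² = 1/(6*π).
Sharp Poincaré constant on H^1_0(0, 1/2) is C_P = L/π = 1/(2*π), achieved by sin(2*π·x).
This is the k = 3 harmonic; the ratio L/(kπ) is strictly less than C_P = L/π, consistent with the sharp inequality ||u||_L² ≤ C_P ||u'||_L².


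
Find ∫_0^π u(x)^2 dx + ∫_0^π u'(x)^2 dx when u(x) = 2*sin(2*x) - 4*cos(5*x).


||u||_{H^1(0,π)}^2 = 1664/21 + 218*π

u'(x) = 20*sin(5*x) + 4*cos(2*x).
Expand u² and (u')² and integrate term by term on (0, π), using: for integers n ≥ 1, ∫_0^π sin²(nx) dx = ∫_0^π cos²(nx) dx = π/2; for n ≠ n', ∫_0^π sin(nx)sin(n'x) dx = ∫_0^π cos(nx)cos(n'x) dx = 0; and by product-to-sum, ∫_0^π sin(nx)cos(n'x) dx = ½∫_0^π [sin((n+n')x) + sin((n−n')x)] dx, which is 0 when n+n' is even and 2n/(n²−n'²) when n+n' is odd (it need not vanish on (0, π)).
  u² squared terms: (-4)²·∫cos(5x)² dx = 16·π/2 = 8*π;  (2)²·∫sin(2x)² dx = 4·π/2 = 2*π.
  u² cross terms: 2·(-4)·(2)·∫cos(5x)·sin(2x) dx = -16·(-4/21) = 64/21.
  So ∫_0^π u² dx = 8*π + 2*π + 64/21 = 64/21 + 10*π.
  (u')² squared terms: (4)²·∫cos(2x)² dx = 16·π/2 = 8*π;  (20)²·∫sin(5x)² dx = 400·π/2 = 200*π.
  (u')² cross terms: 2·(4)·(20)·∫cos(2x)·sin(5x) dx = 160·(10/21) = 1600/21.
  So ∫_0^π (u')² dx = 8*π + 200*π + 1600/21 = 1600/21 + 208*π.
||u||_{H^1}^2 = (64/21 + 10*π) + (1600/21 + 208*π) = 1664/21 + 218*π.


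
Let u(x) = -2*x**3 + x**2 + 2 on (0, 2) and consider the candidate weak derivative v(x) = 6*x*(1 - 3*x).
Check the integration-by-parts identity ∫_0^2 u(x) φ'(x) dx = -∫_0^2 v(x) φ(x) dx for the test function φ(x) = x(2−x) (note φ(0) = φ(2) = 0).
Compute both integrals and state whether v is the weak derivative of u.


LHS = 104/15, RHS = 104/5. No, v is not the weak derivative of u.

u(x) = -2*x**3 + x**2 + 2, classical derivative u'(x) = -6*x**2 + 2*x.
φ(x) = x(2−x), so φ'(x) = 2 - 2*x.
Note φ(0) = φ(2) = 0, so the boundary term u·φ vanishes.
LHS = ∫_0^2 u(x) φ'(x) dx = ∫_0^2 (4*x^4 - 6*x^3 + 2*x^2 - 4*x + 4) dx. Term by term:
  ∫_0^2 4*x^4 dx = 128/5;  ∫_0^2 -6*x^3 dx = -24;  ∫_0^2 2*x^2 dx = 16/3;
  ∫_0^2 -4*x dx = -8;  ∫_0^2 4 dx = 8.
Sum: 128/5 − 24 + 16/3 − 8 + 8 = 104/15.
So LHS = 104/15.
∫_0^2 v(x) φ(x) dx = ∫_0^2 (18*x^4 - 42*x^3 + 12*x^2) dx. Term by term:
  ∫_0^2 18*x^4 dx = 576/5;  ∫_0^2 -42*x^3 dx = -168;  ∫_0^2 12*x^2 dx = 32.
Sum: 576/5 − 168 + 32 = -104/5.
So RHS = -∫_0^2 v(x) φ(x) dx = 104/5.
LHS − RHS = -208/15 ≠ 0, so the identity fails.
(For a valid weak derivative the identity must hold for EVERY test function, in particular this one. The failure shows v is NOT the weak derivative of u.)
Correct weak derivative would be u'(x) = -6*x**2 + 2*x.


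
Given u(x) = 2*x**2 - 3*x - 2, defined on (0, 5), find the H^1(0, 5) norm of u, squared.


||u||_{H^1}^2 = 3745/3

The H^1 norm (squared) on an interval (0, L) is
  ||u||_{H^1}^2 = ∫_0^L u(x)^2 dx + ∫_0^L u'(x)^2 dx.
Compute u'(x) = 4*x - 3.
Then u(x)^2 = 4*x**4 - 12*x**3 + x**2 + 12*x + 4 and u'(x)^2 = 16*x**2 - 24*x + 9.
Integrate each monomial from 0 to 5 using ∫_0^5 c·x^n dx = c·5^(n+1)/(n+1):
  ∫_0^5 u(x)^2 dx = ∫_0^5 (4*x^4 - 12*x^3 + x^2 + 12*x + 4) dx. Term by term:
    ∫_0^5 4*x^4 dx = 2500;  ∫_0^5 -12*x^3 dx = -1875;  ∫_0^5 x^2 dx = 125/3;
    ∫_0^5 12*x dx = 150;  ∫_0^5 4 dx = 20.
  Sum: 2500 − 1875 + 125/3 + 150 + 20 = 2510/3.
  ∫_0^5 u'(x)^2 dx = ∫_0^5 (16*x^2 - 24*x + 9) dx. Term by term:
    ∫_0^5 16*x^2 dx = 2000/3;  ∫_0^5 -24*x dx = -300;  ∫_0^5 9 dx = 45.
  Sum: 2000/3 − 300 + 45 = 1235/3.
Adding: ||u||_{H^1}^2 = 2510/3 + 1235/3 = 3745/3.


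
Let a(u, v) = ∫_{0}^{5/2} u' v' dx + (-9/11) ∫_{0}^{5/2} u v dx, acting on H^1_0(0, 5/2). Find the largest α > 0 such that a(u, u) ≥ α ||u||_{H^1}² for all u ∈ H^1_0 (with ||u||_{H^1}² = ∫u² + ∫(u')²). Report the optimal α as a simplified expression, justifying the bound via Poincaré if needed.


α = (-225 + 44*π^2)/(11*(25 + 4*π^2))

Coercivity of a(·,·) on H^1_0(0, 5/2) means a(u, u) ≥ α ||u||_{H^1}² for every u ∈ H^1_0.
The interval has length L = 5/2, and Poincaré/coercivity depend only on L. Here a(u, u) = ∫(u')² + (-9/11)·∫u².
Here c = -9/11 < 0 with |c| < (π/L)² = 4*π^2/25, so coercivity still holds. The condition a(u,u) ≥ α||u||_{H^1}² reads (1−α)∫(u')² ≥ (α−c)∫u². Any admissible α is ≤ 1 (rapidly oscillating u have ∫u²/∫(u')² → 0), and α = 1 would force 0 ≥ (1−c)∫u², impossible since c < 1; so 1−α > 0. By the sharp Poincaré inequality on H^1_0 of an interval of length L, ∫(u')² ≥ (π/L)²∫u² with equality for the first sine mode sin(π(x−x₀)/L) (x₀ the left endpoint), so the inequality holds for all u iff (1−α)(π/L)² ≥ α − c, i.e. α ≤ ((π/L)² + c)/((π/L)² + 1) = (1 + c(L/π)²)/(1 + (L/π)²). (Direct route, valid since c ≤ 0: Poincaré gives c∫u² ≥ c(L/π)²∫(u')², so a(u,u) ≥ (1 + c(L/π)²)∫(u')², while ||u||_{H^1}² ≤ (1 + (L/π)²)∫(u')²; dividing yields the same α.) With (π/L)² = 4*π^2/25 and c = -9/11, the largest admissible constant is α = ((π/L)² + c)/((π/L)² + 1).
Simplifying, α = (-225 + 44*π^2)/(11*(25 + 4*π^2)).


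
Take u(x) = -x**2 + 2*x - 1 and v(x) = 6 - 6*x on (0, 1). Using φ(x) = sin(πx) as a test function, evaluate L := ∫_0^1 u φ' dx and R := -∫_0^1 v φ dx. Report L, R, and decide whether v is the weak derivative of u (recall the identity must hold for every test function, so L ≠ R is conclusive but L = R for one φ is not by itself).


LHS = -2/π, RHS = -6/π. No, v is not the weak derivative of u.

u(x) = -x**2 + 2*x - 1, classical derivative u'(x) = 2 - 2*x.
φ(x) = sin(πx), so φ'(x) = π*cos(π*x).
Note φ(0) = φ(1) = 0, so the boundary term u·φ vanishes.
LHS = ∫_0^1 u(x) φ'(x) dx = ∫_0^1 (-π*x^2*cos(π*x) + 2*π*x*cos(π*x) - π*cos(π*x)) dx. Term by term:
  ∫_0^1 -π*cos(π*x) dx = 0;  ∫_0^1 -π*x^2*cos(π*x) dx = 2/π;  ∫_0^1 2*π*x*cos(π*x) dx = -4/π.
Sum: 0 + 2/π − 4/π = -2/π.
So LHS = -2/π.
∫_0^1 v(x) φ(x) dx = ∫_0^1 (-6*x*sin(π*x) + 6*sin(π*x)) dx. Term by term:
  ∫_0^1 6*sin(π*x) dx = 12/π;  ∫_0^1 -6*x*sin(π*x) dx = -6/π.
Sum: 12/π − 6/π = 6/π.
So RHS = -∫_0^1 v(x) φ(x) dx = -6/π.
LHS − RHS = 4/π ≠ 0, so the identity fails.
(For a valid weak derivative the identity must hold for EVERY test function, in particular this one. The failure shows v is NOT the weak derivative of u.)
Correct weak derivative would be u'(x) = 2 - 2*x.


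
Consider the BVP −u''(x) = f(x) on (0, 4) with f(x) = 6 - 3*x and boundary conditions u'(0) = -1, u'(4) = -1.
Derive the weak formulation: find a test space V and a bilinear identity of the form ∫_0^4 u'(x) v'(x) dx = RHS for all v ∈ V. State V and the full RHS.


V = H^1(0, 4) (v unrestricted at boundary; u is determined up to an additive constant); weak form: ∫_0^4 u'v' dx = ∫_0^4 (6 - 3*x) v dx − v(4) + v(0) for all v ∈ V.

Multiply both sides by a test function v and integrate from 0 to 4:
  ∫_0^4 −u''(x) v(x) dx = ∫_0^4 f(x) v(x) dx.
Integrate the LHS by parts once:
  ∫_0^4 −u'' v dx = −[u'(x) v(x)]_0^4 + ∫_0^4 u'(x) v'(x) dx.
Thus ∫_0^4 u'(x) v'(x) dx = ∫_0^4 f(x) v(x) dx + [u'(x) v(x)]_0^4.
Choose V so that boundary terms are either known or forced to vanish.
u has inhomogeneous Neumann u'(0) = -1, u'(4) = -1. [u' v]_0^4 = (-1)·v(4) − (-1)·v(0) = − v(4) + v(0). Take V = H^1(0, 4); boundary term becomes part of RHS.
Weak formulation: find u (satisfying any essential BC) such that ∫_0^4 u'(x) v'(x) dx = ∫_0^4 f v dx − v(4) + v(0) for all v ∈ V (Neumann data are natural BCs: they enter the RHS as boundary terms).
Substituting f(x) = 6 - 3*x, the right-hand side is ∫_0^4 (6 - 3*x) v dx − v(4) + v(0).
Compatibility check (pure Neumann): taking v ≡ 1 ∈ V gives 0 = ∫_0^4 f dx + (-1) − (-1), i.e. ∫_0^4 f dx must equal u'(0) − u'(4) = 0. Indeed ∫_0^4 (6 - 3*x) dx = 0, so the data are compatible. The solution is then unique only up to an additive constant (fix it e.g. by requiring ∫_0^4 u dx = 0).


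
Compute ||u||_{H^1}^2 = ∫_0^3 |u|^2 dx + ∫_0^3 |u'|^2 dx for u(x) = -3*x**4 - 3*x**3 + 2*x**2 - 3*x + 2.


||u||_{H^1}^2 = 2951247/28

The H^1 norm (squared) on an interval (0, L) is
  ||u||_{H^1}^2 = ∫_0^L u(x)^2 dx + ∫_0^L u'(x)^2 dx.
Compute u'(x) = -12*x**3 - 9*x**2 + 4*x - 3.
Then u(x)^2 = 9*x**8 + 18*x**7 - 3*x**6 + 6*x**5 + 10*x**4 - 24*x**3 + 17*x**2 - 12*x + 4 and u'(x)^2 = 144*x**6 + 216*x**5 - 15*x**4 + 70*x**2 - 24*x + 9.
Integrate each monomial from 0 to 3 using ∫_0^3 c·x^n dx = c·3^(n+1)/(n+1):
  ∫_0^3 u(x)^2 dx = ∫_0^3 (9*x^8 + 18*x^7 - 3*x^6 + 6*x^5 + 10*x^4 - 24*x^3 + 17*x^2 - 12*x + 4) dx. Term by term:
    ∫_0^3 9*x^8 dx = 19683;  ∫_0^3 18*x^7 dx = 59049/4;  ∫_0^3 -3*x^6 dx = -6561/7;
    ∫_0^3 6*x^5 dx = 729;  ∫_0^3 10*x^4 dx = 486;  ∫_0^3 -24*x^3 dx = -486;
    ∫_0^3 17*x^2 dx = 153;  ∫_0^3 -12*x dx = -54;  ∫_0^3 4 dx = 12.
  Sum: 19683 + 59049/4 − 6561/7 + 729 + 486 − 486 + 153 − 54 + 12 = 961743/28.
  ∫_0^3 u'(x)^2 dx = ∫_0^3 (144*x^6 + 216*x^5 - 15*x^4 + 70*x^2 - 24*x + 9) dx. Term by term:
    ∫_0^3 144*x^6 dx = 314928/7;  ∫_0^3 216*x^5 dx = 26244;  ∫_0^3 -15*x^4 dx = -729;
    ∫_0^3 70*x^2 dx = 630;  ∫_0^3 -24*x dx = -108;  ∫_0^3 9 dx = 27.
  Sum: 314928/7 + 26244 − 729 + 630 − 108 + 27 = 497376/7.
Adding: ||u||_{H^1}^2 = 961743/28 + 497376/7 = 2951247/28.
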